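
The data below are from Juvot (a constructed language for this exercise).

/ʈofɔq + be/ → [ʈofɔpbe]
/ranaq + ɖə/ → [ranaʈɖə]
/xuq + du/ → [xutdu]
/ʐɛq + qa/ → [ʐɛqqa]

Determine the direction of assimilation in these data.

Comparing underlying and surface forms, /q/ → [p] is the alternation; the neighbouring /b/ is constant.
The change uvular → bilabial matches the place of the following /b/, identifying this as place assimilation.
The other alternating forms pattern the same way: /q/ → [ʈ] before /ɖ/ (uvular → retroflex, matching retroflex); /q/ → [t] before /d/ (uvular → alveolar, matching alveolar) — only place changes, and always toward the following segment.
No alternation appears in [ʐɛqqa]: there the adjacent consonants already agree in place (/q/ and /q/ are both uvular), so this form is consistent with the same rule.
The trigger is the following segment, so the direction is regressive (anticipatory).

regressive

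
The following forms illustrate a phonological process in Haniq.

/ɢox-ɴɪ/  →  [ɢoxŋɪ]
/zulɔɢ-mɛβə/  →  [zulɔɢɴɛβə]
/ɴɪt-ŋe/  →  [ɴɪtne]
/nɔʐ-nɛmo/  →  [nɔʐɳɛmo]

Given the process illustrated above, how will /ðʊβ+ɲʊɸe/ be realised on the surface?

The data show progressive place assimilation: /ɴ/ → [ŋ] after /x/; /m/ → [ɴ] after /ɢ/; /ŋ/ → [n] after /t/; /n/ → [ɳ] after /ʐ/. In each pair only place changes, matching the preceding consonant, while manner and voice stay constant.
/ɲ/ is a voiced palatal nasal. The preceding trigger /β/ is bilabial, so /ɲ/ must become bilabial as well.
A voiced bilabial nasal is [m], so the surface segment is [m].

[ðʊβmʊɸe]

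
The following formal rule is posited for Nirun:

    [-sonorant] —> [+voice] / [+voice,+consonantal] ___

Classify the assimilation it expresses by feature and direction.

The structural change is [+voice], and the conditioning segment [+voice,+consonantal] (a voiced consonant) is itself voiced, so the target comes to share the voicing of its neighbour — voicing assimilation.
The conditioning segment sits to the left of the focus bar, meaning the trigger precedes the segment that changes — progressive assimilation.

progressive voicing assimilation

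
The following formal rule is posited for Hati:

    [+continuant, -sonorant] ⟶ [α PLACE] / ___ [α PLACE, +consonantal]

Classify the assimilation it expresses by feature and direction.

The shared variable α links the value of the place features (abbreviated [PLACE]) on the target to the same value on the neighbouring segment, so place is the feature that assimilates.
The conditioning segment sits to the right of the focus bar, meaning the trigger follows the segment that changes — regressive assimilation.

regressive place assimilation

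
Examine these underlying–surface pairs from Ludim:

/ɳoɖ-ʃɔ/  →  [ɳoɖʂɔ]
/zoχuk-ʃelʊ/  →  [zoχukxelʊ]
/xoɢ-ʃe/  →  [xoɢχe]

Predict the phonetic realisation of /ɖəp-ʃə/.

The data show progressive place assimilation: /ʃ/ → [ʂ] after /ɖ/; /ʃ/ → [x] after /k/; /ʃ/ → [χ] after /ɢ/. In each pair only place changes, matching the preceding consonant, while manner and voice stay constant.
/ʃ/ is a voiceless postalveolar fricative. The preceding trigger /p/ is bilabial, so /ʃ/ must become bilabial as well.
A voiceless bilabial fricative is [ɸ], so the surface segment is [ɸ].

[ɖəpɸə]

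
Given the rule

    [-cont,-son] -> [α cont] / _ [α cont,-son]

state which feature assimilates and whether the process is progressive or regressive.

regressive manner assimilation

The shared variable α links the value of [cont] on the target to that of the neighbouring obstruent. [cont] distinguishes stops from fricatives — a manner-of-articulation feature — so this is manner assimilation.
Since the environment is written after the underscore, the trigger follows the target; the direction is regressive.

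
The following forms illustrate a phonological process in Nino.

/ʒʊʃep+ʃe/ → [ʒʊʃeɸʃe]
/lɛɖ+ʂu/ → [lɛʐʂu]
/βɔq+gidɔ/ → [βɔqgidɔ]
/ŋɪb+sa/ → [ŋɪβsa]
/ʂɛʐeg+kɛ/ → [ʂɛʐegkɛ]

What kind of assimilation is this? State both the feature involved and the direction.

Comparing underlying and surface forms, /p/ → [ɸ] is the alternation; the neighbouring /ʃ/ is constant.
/p/ is a stop while /ʃ/ is a fricative; the output [ɸ] is a fricative, matching the trigger — so the feature that spreads is manner.
Place and voice are unchanged, so the assimilation is partial, not total.
The other alternating forms pattern the same way: /ɖ/ → [ʐ] before /ʂ/ (stop → fricative, matching a fricative); /b/ → [β] before /s/ (stop → fricative, matching a fricative) — only manner changes, and always toward the following segment.
No alternation appears in [βɔqgidɔ], [ʂɛʐegkɛ]: there the adjacent consonants already agree in manner (/q/ and /g/ are both stops; /g/ and /k/ are both stops), so these forms are consistent with the same rule.
Since the segment that changes precedes the conditioning segment, the assimilation is regressive.

regressive manner assimilation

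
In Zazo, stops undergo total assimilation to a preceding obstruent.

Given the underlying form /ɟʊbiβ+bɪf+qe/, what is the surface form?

/b/ is the segment targeted by the rule; it sits immediately after /β/, so it assimilates completely and surfaces as [β].
The same rule applies at the second boundary: /q/ → [f] next to /f/.

[ɟʊbiββɪffe]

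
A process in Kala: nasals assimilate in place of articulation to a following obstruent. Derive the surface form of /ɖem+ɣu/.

[ɖeŋɣu]

The rule targets /m/ (voiced bilabial nasal), which sits before the trigger /ɣ/ (velar).
A voiced velar nasal is [ŋ], so the surface segment is [ŋ].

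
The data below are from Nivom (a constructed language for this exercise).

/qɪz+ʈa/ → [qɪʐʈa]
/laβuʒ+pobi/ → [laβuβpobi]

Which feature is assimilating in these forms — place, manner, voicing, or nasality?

place

Comparing underlying and surface forms, /z/ → [ʐ] is the alternation; the neighbouring /ʈ/ is constant.
/z/ is alveolar while /ʈ/ is retroflex; the output [ʐ] is retroflex, matching the trigger — so the feature that spreads is place.
The other alternating form patterns the same way: /ʒ/ → [β] before /p/ (postalveolar → bilabial, matching bilabial) — only place changes, and always toward the following segment.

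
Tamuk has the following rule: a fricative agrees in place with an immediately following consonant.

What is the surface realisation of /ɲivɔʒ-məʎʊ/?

[ɲivɔβməʎʊ]

The rule targets /ʒ/ (voiced postalveolar fricative), which sits before the trigger /m/ (bilabial).
Changing only its place to bilabial gives [β] — the voiced bilabial fricative.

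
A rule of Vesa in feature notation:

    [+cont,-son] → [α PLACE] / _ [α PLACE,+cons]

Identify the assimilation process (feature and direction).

regressive place assimilation

The shared variable α links the value of the place features (abbreviated [PLACE]) on the target to the same value on the neighbouring segment, so place is the feature that assimilates.
Since the environment is written after the underscore, the trigger follows the target; the direction is regressive.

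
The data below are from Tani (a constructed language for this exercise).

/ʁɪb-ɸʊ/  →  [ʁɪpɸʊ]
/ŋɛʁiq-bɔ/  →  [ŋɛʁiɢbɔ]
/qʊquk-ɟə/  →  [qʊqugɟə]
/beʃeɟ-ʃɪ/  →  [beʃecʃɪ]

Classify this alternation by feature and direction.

regressive voicing assimilation

The segment that alternates is /b/, which surfaces as [p] when adjacent to /ɸ/.
The change voiced → voiceless matches the voicing of the following /ɸ/, identifying this as voicing assimilation.
Place and manner are unchanged, so the assimilation is partial, not total.
The other alternating forms pattern the same way: /q/ → [ɢ] before /b/ (voiceless → voiced, matching voiced); /k/ → [g] before /ɟ/ (voiceless → voiced, matching voiced); /ɟ/ → [c] before /ʃ/ (voiced → voiceless, matching voiceless) — only voicing changes, and always toward the following segment.
The trigger is the following segment, so the direction is regressive (anticipatory).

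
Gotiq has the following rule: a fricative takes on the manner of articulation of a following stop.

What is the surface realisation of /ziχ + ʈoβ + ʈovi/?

[ziqʈobʈovi]

The rule targets /χ/ (voiceless uvular fricative), which sits before the trigger /ʈ/ (stop).
A voiceless uvular stop is [q], so the surface segment is [q].
At the second juncture, /β/ likewise becomes [b] adjacent to /ʈ/.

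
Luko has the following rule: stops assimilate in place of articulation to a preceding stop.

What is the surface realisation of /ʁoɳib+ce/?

[ʁoɳibpe]

/c/ is a voiceless palatal stop. The preceding trigger /b/ is bilabial, so /c/ must become bilabial as well.
Changing only its place to bilabial gives [p] — the voiceless bilabial stop.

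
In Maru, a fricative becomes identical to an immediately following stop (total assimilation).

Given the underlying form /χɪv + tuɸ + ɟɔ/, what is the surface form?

[χɪttuɟɟɔ]

/v/ is the segment targeted by the rule; it sits immediately before /t/, so it assimilates completely and surfaces as [t].
At the second juncture, /ɸ/ likewise becomes [ɟ] adjacent to /ɟ/.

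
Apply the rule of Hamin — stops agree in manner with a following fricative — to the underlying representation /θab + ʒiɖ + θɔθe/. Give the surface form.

The rule targets /b/ (voiced bilabial stop), which sits before the trigger /ʒ/ (fricative).
Changing only its manner to fricative gives [β] — the voiced bilabial fricative.
The same rule applies at the second boundary: /ɖ/ → [ʐ] next to /θ/.

[θaβʒiʐθɔθe]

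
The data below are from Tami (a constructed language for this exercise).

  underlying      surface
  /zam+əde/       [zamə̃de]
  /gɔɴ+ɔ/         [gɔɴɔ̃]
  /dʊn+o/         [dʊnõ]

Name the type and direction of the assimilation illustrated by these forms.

progressive nasality assimilation (vowel nasalisation)

The vowel /ə/ surfaces as nasalised [ə̃] next to the preceding nasal /m/ — it has acquired the [+nasal] feature of its neighbour.
Likewise in the remaining data: /ɔ/ → [ɔ̃] after /ɴ/; /o/ → [õ] after /n/ — each time a vowel is nasalised next to a preceding nasal.
Because the conditioning nasal is to the left of the vowel that changes, the process is progressive (perseverative).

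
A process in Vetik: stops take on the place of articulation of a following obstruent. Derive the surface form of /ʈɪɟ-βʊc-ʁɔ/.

/ɟ/ is a voiced palatal stop. The following trigger /β/ is bilabial, so /ɟ/ must become bilabial as well.
Changing only its place to bilabial gives [b] — the voiced bilabial stop.
At the second juncture, /c/ likewise becomes [q] adjacent to /ʁ/.

[ʈɪbβʊqʁɔ]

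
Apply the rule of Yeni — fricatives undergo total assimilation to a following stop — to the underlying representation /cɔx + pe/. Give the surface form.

[cɔppe]

/x/ is the segment targeted by the rule; it sits immediately before /p/, so it assimilates completely and surfaces as [p].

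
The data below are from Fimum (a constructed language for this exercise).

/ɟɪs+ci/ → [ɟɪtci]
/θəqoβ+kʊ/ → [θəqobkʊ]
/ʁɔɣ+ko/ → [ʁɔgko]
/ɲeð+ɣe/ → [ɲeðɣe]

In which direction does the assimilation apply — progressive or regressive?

Comparing underlying and surface forms, /s/ → [t] is the alternation; the neighbouring /c/ is constant.
The change fricative → stop matches the manner of the following /c/, identifying this as manner assimilation.
The same holds elsewhere in the data: /β/ → [b] before /k/ (fricative → stop, matching a stop); /ɣ/ → [g] before /k/ (fricative → stop, matching a stop) — only manner changes, and always toward the following segment.
Nothing changes in [ɲeðɣe]: there the adjacent consonants already agree in manner (/ð/ and /ɣ/ are both fricatives), so this form is consistent with the same rule.
The trigger is the following segment, so the direction is regressive (anticipatory).

regressive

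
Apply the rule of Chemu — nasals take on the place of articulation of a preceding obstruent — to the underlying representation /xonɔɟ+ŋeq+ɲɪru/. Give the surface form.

[xonɔɟɲeqɴɪru]

/ŋ/ is a voiced velar nasal. The preceding trigger /ɟ/ is palatal, so /ŋ/ must become palatal as well.
Changing only its place to palatal gives [ɲ] — the voiced palatal nasal.
The same rule applies at the second boundary: /ɲ/ → [ɴ] next to /q/.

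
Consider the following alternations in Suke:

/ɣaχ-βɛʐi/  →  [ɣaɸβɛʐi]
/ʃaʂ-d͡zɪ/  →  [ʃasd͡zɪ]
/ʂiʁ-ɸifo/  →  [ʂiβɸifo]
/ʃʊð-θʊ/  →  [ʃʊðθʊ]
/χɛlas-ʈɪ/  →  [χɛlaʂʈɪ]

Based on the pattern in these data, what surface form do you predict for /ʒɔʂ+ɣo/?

[ʒɔxɣo]

The data show regressive place assimilation: /χ/ → [ɸ] before /β/; /ʂ/ → [s] before /d͡z/; /ʁ/ → [β] before /ɸ/; /s/ → [ʂ] before /ʈ/. In each pair only place changes, matching the following consonant, while manner and voice stay constant.
No alternation appears in [ʃʊðθʊ]: there the adjacent consonants already agree in place (/ð/ and /θ/ are both dental), so this form is consistent with the same rule.
The rule targets /ʂ/ (voiceless retroflex fricative), which sits before the trigger /ɣ/ (velar).
Changing only its place to velar gives [x] — the voiceless velar fricative.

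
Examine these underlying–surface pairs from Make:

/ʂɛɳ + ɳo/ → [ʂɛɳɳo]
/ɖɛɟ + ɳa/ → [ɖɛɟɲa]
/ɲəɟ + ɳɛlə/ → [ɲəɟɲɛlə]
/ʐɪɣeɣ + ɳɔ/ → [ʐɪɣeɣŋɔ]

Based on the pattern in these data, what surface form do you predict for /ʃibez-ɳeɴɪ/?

[ʃibezneɴɪ]

The data show progressive place assimilation: /ɳ/ → [ɲ] after /ɟ/; /ɳ/ → [ŋ] after /ɣ/. In each pair only place changes, matching the preceding consonant, while manner and voice stay constant.
Nothing changes in [ʂɛɳɳo]: there the adjacent consonants already agree in place (/ɳ/ and /ɳ/ are both retroflex), so this form is consistent with the same rule.
The rule targets /ɳ/ (voiced retroflex nasal), which sits after the trigger /z/ (alveolar).
Changing only its place to alveolar gives [n] — the voiced alveolar nasal.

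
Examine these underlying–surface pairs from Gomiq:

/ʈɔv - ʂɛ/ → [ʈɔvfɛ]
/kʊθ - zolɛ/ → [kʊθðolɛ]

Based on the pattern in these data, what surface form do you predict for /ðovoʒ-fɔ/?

The data show progressive place assimilation: /ʂ/ → [f] after /v/; /z/ → [ð] after /θ/. In each pair only place changes, matching the preceding consonant, while manner and voice stay constant.
/f/ is a voiceless labiodental fricative. The preceding trigger /ʒ/ is postalveolar, so /f/ must become postalveolar as well.
The voiceless postalveolar fricative is [ʃ], so /f/ → [ʃ].

[ðovoʒʃɔ]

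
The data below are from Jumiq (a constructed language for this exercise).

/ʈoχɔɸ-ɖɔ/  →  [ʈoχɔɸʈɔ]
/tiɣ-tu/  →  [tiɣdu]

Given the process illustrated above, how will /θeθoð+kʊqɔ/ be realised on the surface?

[θeθoðgʊqɔ]

The data show progressive voicing assimilation: /ɖ/ → [ʈ] after /ɸ/; /t/ → [d] after /ɣ/. In each pair only voicing changes, matching the preceding consonant, while place and manner stay constant.
/k/ is a voiceless velar stop. The preceding trigger /ð/ is voiced, so /k/ must become voiced as well.
The voiced velar stop is [g], so /k/ → [g].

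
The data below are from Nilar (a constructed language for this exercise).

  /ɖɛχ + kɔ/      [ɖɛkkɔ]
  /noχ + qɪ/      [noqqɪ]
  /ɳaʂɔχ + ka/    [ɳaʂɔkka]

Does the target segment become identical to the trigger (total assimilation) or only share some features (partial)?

The segment that alternates is /χ/, which surfaces as [k] when adjacent to /k/.
The output [k] is identical to the trigger /k/ — every feature (place, manner, voicing) has been copied — so this is total assimilation.
The remaining alternation confirms this: /χ/ → [q] before /q/ — in each case the output is a copy of the following consonant.

total assimilation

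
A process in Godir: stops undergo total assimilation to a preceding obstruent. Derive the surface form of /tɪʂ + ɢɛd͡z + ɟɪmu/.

[tɪʂʂɛd͡zd͡zɪmu]

/ɢ/ is the segment targeted by the rule; it sits immediately after /ʂ/, so it assimilates completely and surfaces as [ʂ].
The same rule applies at the second boundary: /ɟ/ → [d͡z] next to /d͡z/.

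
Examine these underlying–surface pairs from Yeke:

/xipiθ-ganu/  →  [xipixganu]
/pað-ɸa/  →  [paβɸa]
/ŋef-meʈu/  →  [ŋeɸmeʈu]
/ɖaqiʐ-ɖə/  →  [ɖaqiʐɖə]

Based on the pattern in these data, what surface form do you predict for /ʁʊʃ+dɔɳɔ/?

The data show regressive place assimilation: /θ/ → [x] before /g/; /ð/ → [β] before /ɸ/; /f/ → [ɸ] before /m/. In each pair only place changes, matching the following consonant, while manner and voice stay constant.
Nothing changes in [ɖaqiʐɖə]: there the adjacent consonants already agree in place (/ʐ/ and /ɖ/ are both retroflex), so this form is consistent with the same rule.
/ʃ/ is a voiceless postalveolar fricative. The following trigger /d/ is alveolar, so /ʃ/ must become alveolar as well.
A voiceless alveolar fricative is [s], so the surface segment is [s].

[ʁʊsdɔɳɔ]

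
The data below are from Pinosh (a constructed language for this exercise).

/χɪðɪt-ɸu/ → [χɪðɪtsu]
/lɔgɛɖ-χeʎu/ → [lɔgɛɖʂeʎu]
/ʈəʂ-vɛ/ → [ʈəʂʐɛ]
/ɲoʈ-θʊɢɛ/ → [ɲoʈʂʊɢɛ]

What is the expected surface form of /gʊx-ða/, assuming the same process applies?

[gʊxɣa]

The data show progressive place assimilation: /ɸ/ → [s] after /t/; /χ/ → [ʂ] after /ɖ/; /v/ → [ʐ] after /ʂ/; /θ/ → [ʂ] after /ʈ/. In each pair only place changes, matching the preceding consonant, while manner and voice stay constant.
/ð/ is a voiced dental fricative. The preceding trigger /x/ is velar, so /ð/ must become velar as well.
Changing only its place to velar gives [ɣ] — the voiced velar fricative.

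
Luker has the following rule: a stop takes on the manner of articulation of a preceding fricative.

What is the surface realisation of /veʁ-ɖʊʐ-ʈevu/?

/ɖ/ is a voiced retroflex stop. The preceding trigger /ʁ/ is a fricative, so /ɖ/ must become a fricative as well.
A voiced retroflex fricative is [ʐ], so the surface segment is [ʐ].
The same rule applies at the second boundary: /ʈ/ → [ʂ] next to /ʐ/.

[veʁʐʊʐʂevu]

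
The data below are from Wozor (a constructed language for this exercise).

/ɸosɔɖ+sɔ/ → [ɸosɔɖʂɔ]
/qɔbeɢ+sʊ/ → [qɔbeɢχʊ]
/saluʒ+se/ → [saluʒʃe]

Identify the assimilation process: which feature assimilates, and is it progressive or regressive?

Underlying /s/ is realised as [ʂ] next to /ɖ/; /ɖ/ itself does not change.
/s/ is alveolar while /ɖ/ is retroflex; the output [ʂ] is retroflex, matching the trigger — so the feature that spreads is place.
Manner and voice are unchanged, so the assimilation is partial, not total.
The other alternating forms pattern the same way: /s/ → [χ] after /ɢ/ (alveolar → uvular, matching uvular); /s/ → [ʃ] after /ʒ/ (alveolar → postalveolar, matching postalveolar) — only place changes, and always toward the preceding segment.
The trigger is the preceding segment, so the direction is progressive (perseverative).

progressive place assimilation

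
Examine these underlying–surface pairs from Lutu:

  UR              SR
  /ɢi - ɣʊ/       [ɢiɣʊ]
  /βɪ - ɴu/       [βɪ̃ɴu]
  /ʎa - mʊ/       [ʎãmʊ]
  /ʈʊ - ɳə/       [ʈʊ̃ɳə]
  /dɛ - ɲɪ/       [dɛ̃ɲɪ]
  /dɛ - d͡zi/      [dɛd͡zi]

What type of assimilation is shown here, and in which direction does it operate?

regressive nasality assimilation (vowel nasalisation)

The vowel /ɪ/ surfaces as nasalised [ɪ̃] next to the following nasal /ɴ/ — it has acquired the [+nasal] feature of its neighbour.
Likewise in the remaining data: /a/ → [ã] before /m/; /ʊ/ → [ʊ̃] before /ɳ/; /ɛ/ → [ɛ̃] before /ɲ/ — each time a vowel is nasalised next to a following nasal.
No change occurs in [ɢiɣʊ], [dɛd͡zi] because the vowel at the boundary is adjacent to an oral consonant, not a nasal (/i/ next to /ɣ/; /ɛ/ next to /d͡z/).
Because the conditioning nasal is to the right of the vowel that changes, the process is regressive (anticipatory).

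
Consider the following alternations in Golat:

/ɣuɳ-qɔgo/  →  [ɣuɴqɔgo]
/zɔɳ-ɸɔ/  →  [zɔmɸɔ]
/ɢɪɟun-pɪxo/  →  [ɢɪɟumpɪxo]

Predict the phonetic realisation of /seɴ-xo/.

The data show regressive place assimilation: /ɳ/ → [ɴ] before /q/; /ɳ/ → [m] before /ɸ/; /n/ → [m] before /p/. In each pair only place changes, matching the following consonant, while manner and voice stay constant.
The rule targets /ɴ/ (voiced uvular nasal), which sits before the trigger /x/ (velar).
Changing only its place to velar gives [ŋ] — the voiced velar nasal.

[seŋxo]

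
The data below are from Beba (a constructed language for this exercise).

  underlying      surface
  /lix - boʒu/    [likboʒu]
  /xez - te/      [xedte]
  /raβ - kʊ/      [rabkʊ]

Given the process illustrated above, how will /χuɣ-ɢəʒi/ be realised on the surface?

The data show regressive manner assimilation: /x/ → [k] before /b/; /z/ → [d] before /t/; /β/ → [b] before /k/. In each pair only manner changes, matching the following consonant, while place and voice stay constant.
/ɣ/ is a voiced velar fricative. The following trigger /ɢ/ is a stop, so /ɣ/ must become a stop as well.
Changing only its manner to stop gives [g] — the voiced velar stop.

[χugɢəʒi]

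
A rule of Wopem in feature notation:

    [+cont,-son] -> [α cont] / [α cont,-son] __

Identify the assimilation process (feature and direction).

The shared variable α links the value of [cont] on the target to that of the neighbouring obstruent. [cont] distinguishes stops from fricatives — a manner-of-articulation feature — so this is manner assimilation.
Since the environment is written before the underscore, the trigger precedes the target; the direction is progressive.

progressive manner assimilation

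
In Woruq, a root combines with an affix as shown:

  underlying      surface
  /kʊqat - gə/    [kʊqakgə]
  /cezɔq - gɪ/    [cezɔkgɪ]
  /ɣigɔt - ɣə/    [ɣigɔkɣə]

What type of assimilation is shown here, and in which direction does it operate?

regressive place assimilation

Comparing underlying and surface forms, /t/ → [k] is the alternation; the neighbouring /g/ is constant.
/t/ is alveolar while /g/ is velar; the output [k] is velar, matching the trigger — so the feature that spreads is place.
Manner and voice are unchanged, so the assimilation is partial, not total.
The same holds elsewhere in the data: /q/ → [k] before /g/ (uvular → velar, matching velar); /t/ → [k] before /ɣ/ (alveolar → velar, matching velar) — only place changes, and always toward the following segment.
The trigger is the following segment, so the direction is regressive (anticipatory).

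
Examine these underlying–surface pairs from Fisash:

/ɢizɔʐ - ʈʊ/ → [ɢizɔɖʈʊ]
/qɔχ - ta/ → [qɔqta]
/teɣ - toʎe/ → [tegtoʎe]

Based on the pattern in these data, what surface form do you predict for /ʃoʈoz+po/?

The data show regressive manner assimilation: /ʐ/ → [ɖ] before /ʈ/; /χ/ → [q] before /t/; /ɣ/ → [g] before /t/. In each pair only manner changes, matching the following consonant, while place and voice stay constant.
/z/ is a voiced alveolar fricative. The following trigger /p/ is a stop, so /z/ must become a stop as well.
The voiced alveolar stop is [d], so /z/ → [d].

[ʃoʈodpo]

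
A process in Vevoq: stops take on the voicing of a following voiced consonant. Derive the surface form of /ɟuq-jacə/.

The rule targets /q/ (voiceless uvular stop), which sits before the trigger /j/ (voiced).
The voiced uvular stop is [ɢ], so /q/ → [ɢ].

[ɟuɢjacə]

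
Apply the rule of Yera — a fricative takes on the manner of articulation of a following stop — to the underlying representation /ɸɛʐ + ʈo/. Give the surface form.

[ɸɛɖʈo]

The rule targets /ʐ/ (voiced retroflex fricative), which sits before the trigger /ʈ/ (stop).
The voiced retroflex stop is [ɖ], so /ʐ/ → [ɖ].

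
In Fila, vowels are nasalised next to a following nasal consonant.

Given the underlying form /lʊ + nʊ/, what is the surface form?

/ʊ/ sits next to the nasal /n/ and is therefore nasalised to [ʊ̃].

[lʊ̃nʊ]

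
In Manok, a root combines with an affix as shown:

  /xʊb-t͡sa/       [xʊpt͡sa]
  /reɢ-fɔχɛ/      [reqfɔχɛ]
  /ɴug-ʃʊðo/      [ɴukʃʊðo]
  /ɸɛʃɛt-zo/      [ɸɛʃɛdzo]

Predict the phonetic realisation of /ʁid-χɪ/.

[ʁitχɪ]

The data show regressive voicing assimilation: /b/ → [p] before /t͡s/; /ɢ/ → [q] before /f/; /g/ → [k] before /ʃ/; /t/ → [d] before /z/. In each pair only voicing changes, matching the following consonant, while place and manner stay constant.
The rule targets /d/ (voiced alveolar stop), which sits before the trigger /χ/ (voiceless).
A voiceless alveolar stop is [t], so the surface segment is [t].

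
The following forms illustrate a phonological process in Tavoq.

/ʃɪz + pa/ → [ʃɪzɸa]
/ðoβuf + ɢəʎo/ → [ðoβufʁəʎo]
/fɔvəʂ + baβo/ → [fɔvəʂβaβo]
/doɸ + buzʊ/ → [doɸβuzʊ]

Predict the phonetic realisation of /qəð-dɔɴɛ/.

[qəðzɔɴɛ]

The data show progressive manner assimilation: /p/ → [ɸ] after /z/; /ɢ/ → [ʁ] after /f/; /b/ → [β] after /ʂ/; /b/ → [β] after /ɸ/. In each pair only manner changes, matching the preceding consonant, while place and voice stay constant.
/d/ is a voiced alveolar stop. The preceding trigger /ð/ is a fricative, so /d/ must become a fricative as well.
A voiced alveolar fricative is [z], so the surface segment is [z].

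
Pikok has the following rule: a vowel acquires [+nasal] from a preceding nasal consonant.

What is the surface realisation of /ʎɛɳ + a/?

[ʎɛɳã]

/a/ sits next to the nasal /ɳ/ and is therefore nasalised to [ã].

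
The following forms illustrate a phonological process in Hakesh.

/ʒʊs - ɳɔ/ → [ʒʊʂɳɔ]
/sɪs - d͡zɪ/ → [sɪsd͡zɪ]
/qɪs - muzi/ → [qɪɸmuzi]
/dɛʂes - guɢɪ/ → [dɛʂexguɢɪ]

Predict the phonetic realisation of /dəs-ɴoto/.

The data show regressive place assimilation: /s/ → [ʂ] before /ɳ/; /s/ → [ɸ] before /m/; /s/ → [x] before /g/. In each pair only place changes, matching the following consonant, while manner and voice stay constant.
No alternation appears in [sɪsd͡zɪ]: there the adjacent consonants already agree in place (/s/ and /d͡z/ are both alveolar), so this form is consistent with the same rule.
/s/ is a voiceless alveolar fricative. The following trigger /ɴ/ is uvular, so /s/ must become uvular as well.
The voiceless uvular fricative is [χ], so /s/ → [χ].

[dəχɴoto]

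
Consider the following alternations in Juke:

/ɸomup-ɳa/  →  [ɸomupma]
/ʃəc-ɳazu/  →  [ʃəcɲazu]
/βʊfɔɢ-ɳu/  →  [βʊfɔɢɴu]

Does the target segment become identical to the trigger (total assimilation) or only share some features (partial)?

partial assimilation

Underlying /ɳ/ is realised as [m] next to /p/; /p/ itself does not change.
The change retroflex → bilabial matches the place of the preceding /p/, identifying this as place assimilation.
Manner and voice are unchanged, so the assimilation is partial, not total.
The other alternating forms pattern the same way: /ɳ/ → [ɲ] after /c/ (retroflex → palatal, matching palatal); /ɳ/ → [ɴ] after /ɢ/ (retroflex → uvular, matching uvular) — only place changes, and always toward the preceding segment.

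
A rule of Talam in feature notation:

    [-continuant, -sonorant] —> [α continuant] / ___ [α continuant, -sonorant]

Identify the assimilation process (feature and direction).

The rule copies [continuant] (continuancy) from the environment onto the target stops; since [±continuant] encodes the stop/fricative manner contrast, the assimilating dimension is manner.
The conditioning segment sits to the right of the focus bar, meaning the trigger follows the segment that changes — regressive assimilation.

regressive manner assimilation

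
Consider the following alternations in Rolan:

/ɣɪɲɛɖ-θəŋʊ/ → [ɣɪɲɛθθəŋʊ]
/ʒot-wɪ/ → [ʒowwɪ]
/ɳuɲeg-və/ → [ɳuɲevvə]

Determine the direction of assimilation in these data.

regressive

Underlying /ɖ/ is realised as [θ] next to /θ/; /θ/ itself does not change.
The output [θ] is identical to the trigger /θ/ — every feature (place, manner, voicing) has been copied — so this is total assimilation.
The other forms behave the same way: /t/ → [w] before /w/; /g/ → [v] before /v/ — in each case the output is a copy of the following consonant.
Since the segment that changes precedes the conditioning segment, the assimilation is regressive.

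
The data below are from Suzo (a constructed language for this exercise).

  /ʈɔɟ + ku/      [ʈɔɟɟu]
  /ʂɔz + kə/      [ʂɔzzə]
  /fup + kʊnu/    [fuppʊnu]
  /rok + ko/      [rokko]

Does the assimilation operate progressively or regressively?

progressive

Underlying /k/ is realised as [ɟ] next to /ɟ/; /ɟ/ itself does not change.
The output [ɟ] is identical to the trigger /ɟ/ — every feature (place, manner, voicing) has been copied — so this is total assimilation.
The remaining alternations confirm this: /k/ → [z] after /z/; /k/ → [p] after /p/ — in each case the output is a copy of the preceding consonant.
In [rokko] the two consonants at the boundary are already identical (/k/ + /k/), so the rule applies vacuously and nothing changes.
Since the segment that changes follows the conditioning segment, the assimilation is progressive.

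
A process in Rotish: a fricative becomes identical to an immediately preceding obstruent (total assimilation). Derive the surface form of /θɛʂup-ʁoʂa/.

/ʁ/ is the segment targeted by the rule; it sits immediately after /p/, so it assimilates completely and surfaces as [p].

[θɛʂuppoʂa]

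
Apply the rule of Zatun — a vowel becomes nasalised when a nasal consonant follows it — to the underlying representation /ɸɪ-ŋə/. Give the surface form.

[ɸɪ̃ŋə]

The vowel /ɪ/ is adjacent to the following nasal /ŋ/, so it acquires [+nasal] and surfaces as [ɪ̃].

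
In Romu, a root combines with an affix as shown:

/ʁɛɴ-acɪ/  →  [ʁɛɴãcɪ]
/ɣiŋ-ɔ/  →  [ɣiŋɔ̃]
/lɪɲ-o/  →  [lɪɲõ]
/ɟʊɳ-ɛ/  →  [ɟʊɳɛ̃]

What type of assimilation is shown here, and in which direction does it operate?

The vowel /a/ surfaces as nasalised [ã] next to the preceding nasal /ɴ/ — it has acquired the [+nasal] feature of its neighbour.
Likewise in the remaining data: /ɔ/ → [ɔ̃] after /ŋ/; /o/ → [õ] after /ɲ/; /ɛ/ → [ɛ̃] after /ɳ/ — each time a vowel is nasalised next to a preceding nasal.
Because the conditioning nasal is to the left of the vowel that changes, the process is progressive (perseverative).

progressive nasality assimilation (vowel nasalisation)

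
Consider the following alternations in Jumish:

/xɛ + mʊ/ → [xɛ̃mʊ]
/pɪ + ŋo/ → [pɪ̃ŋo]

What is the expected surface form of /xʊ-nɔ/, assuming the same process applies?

[xʊ̃nɔ]

The data show regressive nasality assimilation (vowel nasalisation): /ɛ/ → [ɛ̃] before /m/; /ɪ/ → [ɪ̃] before /ŋ/ — a vowel is nasalised by an immediately following nasal consonant.
The vowel /ʊ/ is adjacent to the following nasal /n/, so it acquires [+nasal] and surfaces as [ʊ̃].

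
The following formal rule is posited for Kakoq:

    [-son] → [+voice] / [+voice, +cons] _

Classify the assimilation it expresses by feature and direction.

The structural change is [+voice], and the conditioning segment [+voice, +cons] (a voiced consonant) is itself voiced, so the target comes to share the voicing of its neighbour — voicing assimilation.
The conditioning segment sits to the left of the focus bar, meaning the trigger precedes the segment that changes — progressive assimilation.

progressive voicing assimilation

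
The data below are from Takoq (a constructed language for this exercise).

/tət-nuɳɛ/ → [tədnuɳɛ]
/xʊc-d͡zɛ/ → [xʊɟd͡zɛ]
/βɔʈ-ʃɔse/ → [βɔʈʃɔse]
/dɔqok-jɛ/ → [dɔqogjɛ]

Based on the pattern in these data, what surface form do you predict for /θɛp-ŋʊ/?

The data show regressive voicing assimilation: /t/ → [d] before /n/; /c/ → [ɟ] before /d͡z/; /k/ → [g] before /j/. In each pair only voicing changes, matching the following consonant, while place and manner stay constant.
Nothing changes in [βɔʈʃɔse]: there the adjacent consonants already agree in voicing (/ʈ/ and /ʃ/ are both voiceless), so this form is consistent with the same rule.
/p/ is a voiceless bilabial stop. The following trigger /ŋ/ is voiced, so /p/ must become voiced as well.
The voiced bilabial stop is [b], so /p/ → [b].

[θɛbŋʊ]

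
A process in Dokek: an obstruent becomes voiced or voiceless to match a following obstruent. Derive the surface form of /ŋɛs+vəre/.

[ŋɛzvəre]

/s/ is a voiceless alveolar fricative. The following trigger /v/ is voiced, so /s/ must become voiced as well.
Changing only its voicing to voiced gives [z] — the voiced alveolar fricative.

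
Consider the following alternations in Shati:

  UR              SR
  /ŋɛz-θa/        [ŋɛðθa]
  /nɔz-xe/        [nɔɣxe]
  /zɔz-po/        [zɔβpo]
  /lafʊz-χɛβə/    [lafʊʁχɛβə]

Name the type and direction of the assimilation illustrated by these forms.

Comparing underlying and surface forms, /z/ → [ð] is the alternation; the neighbouring /θ/ is constant.
/z/ is alveolar while /θ/ is dental; the output [ð] is dental, matching the trigger — so the feature that spreads is place.
Manner and voice are unchanged, so the assimilation is partial, not total.
The other alternating forms pattern the same way: /z/ → [ɣ] before /x/ (alveolar → velar, matching velar); /z/ → [β] before /p/ (alveolar → bilabial, matching bilabial); /z/ → [ʁ] before /χ/ (alveolar → uvular, matching uvular) — only place changes, and always toward the following segment.
Since the segment that changes precedes the conditioning segment, the assimilation is regressive.

regressive place assimilation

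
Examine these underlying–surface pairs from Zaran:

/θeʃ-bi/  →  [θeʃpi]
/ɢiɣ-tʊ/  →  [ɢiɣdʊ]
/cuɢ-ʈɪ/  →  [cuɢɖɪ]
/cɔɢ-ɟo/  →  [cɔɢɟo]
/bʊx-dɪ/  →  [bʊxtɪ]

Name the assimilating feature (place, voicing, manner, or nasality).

The segment that alternates is /b/, which surfaces as [p] when adjacent to /ʃ/.
/b/ is voiced while /ʃ/ is voiceless; the output [p] is voiceless, matching the trigger — so the feature that spreads is voicing.
The same holds elsewhere in the data: /t/ → [d] after /ɣ/ (voiceless → voiced, matching voiced); /ʈ/ → [ɖ] after /ɢ/ (voiceless → voiced, matching voiced); /d/ → [t] after /x/ (voiced → voiceless, matching voiceless) — only voicing changes, and always toward the preceding segment.
Nothing changes in [cɔɢɟo]: there the adjacent consonants already agree in voicing (/ɟ/ and /ɢ/ are both voiced), so this form is consistent with the same rule.

voicing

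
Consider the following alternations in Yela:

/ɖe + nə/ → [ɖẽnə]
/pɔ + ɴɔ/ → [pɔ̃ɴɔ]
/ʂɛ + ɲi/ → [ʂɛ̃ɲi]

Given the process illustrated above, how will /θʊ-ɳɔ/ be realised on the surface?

The data show regressive nasality assimilation (vowel nasalisation): /e/ → [ẽ] before /n/; /ɔ/ → [ɔ̃] before /ɴ/; /ɛ/ → [ɛ̃] before /ɲ/ — a vowel is nasalised by an immediately following nasal consonant.
The vowel /ʊ/ is adjacent to the following nasal /ɳ/, so it acquires [+nasal] and surfaces as [ʊ̃].

[θʊ̃ɳɔ]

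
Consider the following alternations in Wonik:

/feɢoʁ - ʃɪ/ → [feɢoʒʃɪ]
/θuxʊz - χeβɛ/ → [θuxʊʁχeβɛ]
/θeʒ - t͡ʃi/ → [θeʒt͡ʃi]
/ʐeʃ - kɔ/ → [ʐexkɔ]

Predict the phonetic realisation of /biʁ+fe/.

The data show regressive place assimilation: /ʁ/ → [ʒ] before /ʃ/; /z/ → [ʁ] before /χ/; /ʃ/ → [x] before /k/. In each pair only place changes, matching the following consonant, while manner and voice stay constant.
Nothing changes in [θeʒt͡ʃi]: there the adjacent consonants already agree in place (/ʒ/ and /t͡ʃ/ are both postalveolar), so this form is consistent with the same rule.
The rule targets /ʁ/ (voiced uvular fricative), which sits before the trigger /f/ (labiodental).
Changing only its place to labiodental gives [v] — the voiced labiodental fricative.

[bivfe]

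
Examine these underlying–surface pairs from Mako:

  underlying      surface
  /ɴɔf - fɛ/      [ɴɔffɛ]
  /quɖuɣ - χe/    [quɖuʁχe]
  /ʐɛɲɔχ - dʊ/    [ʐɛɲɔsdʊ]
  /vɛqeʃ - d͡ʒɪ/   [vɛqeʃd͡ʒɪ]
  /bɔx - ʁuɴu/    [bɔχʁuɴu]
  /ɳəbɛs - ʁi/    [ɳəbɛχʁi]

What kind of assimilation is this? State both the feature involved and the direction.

The segment that alternates is /ɣ/, which surfaces as [ʁ] when adjacent to /χ/.
The change velar → uvular matches the place of the following /χ/, identifying this as place assimilation.
Manner and voice are unchanged, so the assimilation is partial, not total.
The other alternating forms pattern the same way: /χ/ → [s] before /d/ (uvular → alveolar, matching alveolar); /x/ → [χ] before /ʁ/ (velar → uvular, matching uvular); /s/ → [χ] before /ʁ/ (alveolar → uvular, matching uvular) — only place changes, and always toward the following segment.
Nothing changes in [ɴɔffɛ], [vɛqeʃd͡ʒɪ]: there the adjacent consonants already agree in place (/f/ and /f/ are both labiodental; /ʃ/ and /d͡ʒ/ are both postalveolar), so these forms are consistent with the same rule.
Since the segment that changes precedes the conditioning segment, the assimilation is regressive.

regressive place assimilation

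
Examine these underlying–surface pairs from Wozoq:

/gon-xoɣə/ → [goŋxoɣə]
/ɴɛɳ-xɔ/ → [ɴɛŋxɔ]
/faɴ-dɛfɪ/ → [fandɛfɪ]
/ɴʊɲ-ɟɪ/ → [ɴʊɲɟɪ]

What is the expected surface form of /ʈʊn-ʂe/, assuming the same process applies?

[ʈʊɳʂe]

The data show regressive place assimilation: /n/ → [ŋ] before /x/; /ɳ/ → [ŋ] before /x/; /ɴ/ → [n] before /d/. In each pair only place changes, matching the following consonant, while manner and voice stay constant.
No alternation appears in [ɴʊɲɟɪ]: there the adjacent consonants already agree in place (/ɲ/ and /ɟ/ are both palatal), so this form is consistent with the same rule.
The rule targets /n/ (voiced alveolar nasal), which sits before the trigger /ʂ/ (retroflex).
A voiced retroflex nasal is [ɳ], so the surface segment is [ɳ].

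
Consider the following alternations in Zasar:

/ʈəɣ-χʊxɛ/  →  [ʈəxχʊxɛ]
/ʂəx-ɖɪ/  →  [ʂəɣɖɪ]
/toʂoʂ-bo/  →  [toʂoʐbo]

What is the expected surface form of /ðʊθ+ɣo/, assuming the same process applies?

[ðʊðɣo]

The data show regressive voicing assimilation: /ɣ/ → [x] before /χ/; /x/ → [ɣ] before /ɖ/; /ʂ/ → [ʐ] before /b/. In each pair only voicing changes, matching the following consonant, while place and manner stay constant.
/θ/ is a voiceless dental fricative. The following trigger /ɣ/ is voiced, so /θ/ must become voiced as well.
The voiced dental fricative is [ð], so /θ/ → [ð].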